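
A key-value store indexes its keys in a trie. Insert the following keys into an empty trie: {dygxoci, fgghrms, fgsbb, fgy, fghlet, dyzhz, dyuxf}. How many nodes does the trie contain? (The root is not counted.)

For each word, the new-node count is its length minus the longest prefix already in the trie:
  "dygxoci" → 7 new (d, y, g, x, o, c, i)
  "fgghrms" → 7 new (f, g, g, h, r, m, s)
  "fgsbb" → prefix "fg" already present; 3 new (s, b, b)
  "fgy" → prefix "fg" already present; 1 new (y)
  "fghlet" → prefix "fg" already present; 4 new (h, l, e, t)
  "dyzhz" → prefix "dy" already present; 3 new (z, h, z)
  "dyuxf" → prefix "dy" already present; 3 new (u, x, f)
Total nodes = 7 + 7 + 3 + 1 + 4 + 3 + 3 = 28

28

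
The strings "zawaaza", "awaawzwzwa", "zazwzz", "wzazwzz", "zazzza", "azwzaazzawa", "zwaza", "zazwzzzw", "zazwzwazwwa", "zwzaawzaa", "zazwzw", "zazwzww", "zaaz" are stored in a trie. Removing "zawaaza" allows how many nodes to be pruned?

5

Walk "zawaaza" from the leaf back toward the root, removing each node that no remaining word uses.
The suffix "waaza" (5 nodes) is used only by "zawaaza"; the node for "za" still has the child "z", so pruning stops there.
Nodes removed: 5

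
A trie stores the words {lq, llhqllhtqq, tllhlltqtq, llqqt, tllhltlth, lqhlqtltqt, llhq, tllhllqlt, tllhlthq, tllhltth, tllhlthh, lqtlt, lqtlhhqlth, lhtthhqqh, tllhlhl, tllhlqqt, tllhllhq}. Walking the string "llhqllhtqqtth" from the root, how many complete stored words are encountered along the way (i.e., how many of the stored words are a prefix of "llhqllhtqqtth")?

Check each prefix of "llhqllhtqqtth" against the stored set — each match is an end-marker on the path.
Prefixes of the query that are stored words: "llhq", "llhqllhtqq"
Count: 2

2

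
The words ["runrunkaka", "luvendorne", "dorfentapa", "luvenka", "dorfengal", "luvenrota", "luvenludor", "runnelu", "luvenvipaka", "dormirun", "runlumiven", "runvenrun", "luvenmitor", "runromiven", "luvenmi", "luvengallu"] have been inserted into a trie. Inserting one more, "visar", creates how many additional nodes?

Nothing in the trie begins with "v"; the whole of "visar" is new.
5 − 0 = 5 new nodes.

5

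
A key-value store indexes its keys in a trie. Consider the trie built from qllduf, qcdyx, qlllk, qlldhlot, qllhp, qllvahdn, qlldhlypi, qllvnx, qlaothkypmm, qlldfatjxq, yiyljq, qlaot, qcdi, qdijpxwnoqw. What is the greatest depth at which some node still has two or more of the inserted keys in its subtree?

6

Equivalently: take the maximum, over all pairs, of their longest common prefix length.
e.g. "qlldhlot" and "qlldhlypi" share the prefix "qlldhl" of length 6; no pair shares a longer one.
Longest shared-prefix length: 6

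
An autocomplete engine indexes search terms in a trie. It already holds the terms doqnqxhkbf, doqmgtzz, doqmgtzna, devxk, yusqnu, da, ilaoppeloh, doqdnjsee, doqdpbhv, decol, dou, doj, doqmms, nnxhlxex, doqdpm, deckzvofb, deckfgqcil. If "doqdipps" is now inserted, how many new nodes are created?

4

"doqd" is already a path in the trie; the remaining "ipps" must be added.
Each of the 4 remaining characters creates one node.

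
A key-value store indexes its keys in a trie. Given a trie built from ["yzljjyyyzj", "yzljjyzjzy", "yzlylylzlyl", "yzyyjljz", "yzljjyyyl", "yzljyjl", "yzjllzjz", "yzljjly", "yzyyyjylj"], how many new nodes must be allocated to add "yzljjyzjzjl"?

2

"yzljjyzjz" is already a path in the trie; the remaining "jl" must be added.
New nodes needed: |"yzljjyzjzjl"| − 9 = 11 − 9 = 2.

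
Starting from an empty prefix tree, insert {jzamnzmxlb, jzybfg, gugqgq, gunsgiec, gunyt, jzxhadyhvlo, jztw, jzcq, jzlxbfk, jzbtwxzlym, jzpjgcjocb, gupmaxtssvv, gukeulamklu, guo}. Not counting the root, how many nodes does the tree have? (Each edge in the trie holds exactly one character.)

81

Count nodes per top-level branch (shared prefixes stored once):
  'g'-branch (gugqgq, gukeulamklu, gunsgiec, gunyt, guo, gupmaxtssvv): 33 nodes
  'j'-branch (jzamnzmxlb, jzbtwxzlym, jzcq, jzlxbfk, jzpjgcjocb, jztw, jzxhadyhvlo, jzybfg): 48 nodes
Sum: 81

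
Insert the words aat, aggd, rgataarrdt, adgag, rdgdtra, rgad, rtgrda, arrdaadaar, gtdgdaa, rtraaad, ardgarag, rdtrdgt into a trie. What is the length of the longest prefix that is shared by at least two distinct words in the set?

Look for the deepest trie node that still has at least two words in its subtree.
"rgad" and "rgataarrdt" agree on "rga" (3 characters) before diverging; nothing deeper is shared.
Longest shared-prefix length: 3

3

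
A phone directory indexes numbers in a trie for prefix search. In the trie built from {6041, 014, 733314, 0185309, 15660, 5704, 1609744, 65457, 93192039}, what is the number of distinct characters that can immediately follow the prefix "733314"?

Walk "733314" from the root, arriving at one node.
No stored string extends past "733314".
That node has 0 child edges.

0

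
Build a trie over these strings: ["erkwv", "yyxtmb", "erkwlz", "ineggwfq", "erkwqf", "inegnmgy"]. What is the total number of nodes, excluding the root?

27

Trie structure (* marks end of a word):
(root)
├─ e
│  └─ r
│     └─ k
│        └─ w
│           ├─ l
│           │  └─ z *
│           ├─ q
│           │  └─ f *
│           └─ v *
├─ i
│  └─ n
│     └─ e
│        └─ g
│           ├─ g
│           │  └─ w
│           │     └─ f
│           │        └─ q *
│           └─ n
│              └─ m
│                 └─ g
│                    └─ y *
└─ y
   └─ y
      └─ x
         └─ t
            └─ m
               └─ b *
Counting every labelled node above: 27.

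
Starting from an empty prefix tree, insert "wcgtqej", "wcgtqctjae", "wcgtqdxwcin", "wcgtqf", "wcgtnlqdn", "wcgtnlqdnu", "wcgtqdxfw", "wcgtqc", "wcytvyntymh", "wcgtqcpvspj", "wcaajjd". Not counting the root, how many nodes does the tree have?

Insert word by word; a character creates a node only if that edge doesn't already exist:
  "wcgtqej" → 7 new (w, c, g, t, q, e, j)
  "wcgtqctjae" → prefix "wcgtq" already present; 5 new (c, t, j, a, e)
  "wcgtqdxwcin" → prefix "wcgtq" already present; 6 new (d, x, w, c, i, n)
  "wcgtqf" → prefix "wcgtq" already present; 1 new (f)
  "wcgtnlqdn" → prefix "wcgt" already present; 5 new (n, l, q, d, n)
  "wcgtnlqdnu" → prefix "wcgtnlqdn" already present; 1 new (u)
  "wcgtqdxfw" → prefix "wcgtqdx" already present; 2 new (f, w)
  "wcgtqc" → prefix "wcgtqc" already present; 0 new (none)
  "wcytvyntymh" → prefix "wc" already present; 9 new (y, t, v, y, n, t, y, m, h)
  "wcgtqcpvspj" → prefix "wcgtqc" already present; 5 new (p, v, s, p, j)
  "wcaajjd" → prefix "wc" already present; 5 new (a, a, j, j, d)
Total nodes = 7 + 5 + 6 + 1 + 5 + 1 + 2 + 0 + 9 + 5 + 5 = 46

46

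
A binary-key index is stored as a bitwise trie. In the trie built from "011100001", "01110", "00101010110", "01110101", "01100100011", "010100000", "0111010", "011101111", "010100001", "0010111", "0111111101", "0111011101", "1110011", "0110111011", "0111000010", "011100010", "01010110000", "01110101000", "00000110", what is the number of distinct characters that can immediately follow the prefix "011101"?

2

Follow the path "011101" to its node, then look at its outgoing edges.
Characters that immediately follow "011101" among the stored strings: {0, 1}.
That node has 2 child edges.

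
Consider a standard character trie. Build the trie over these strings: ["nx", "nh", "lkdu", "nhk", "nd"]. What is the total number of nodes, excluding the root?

Trie structure (* marks end of a word):
(root)
├─ l
│  └─ k
│     └─ d
│        └─ u *
└─ n
   ├─ d *
   ├─ h *
   │  └─ k *
   └─ x *
Counting every labelled node above: 9.

9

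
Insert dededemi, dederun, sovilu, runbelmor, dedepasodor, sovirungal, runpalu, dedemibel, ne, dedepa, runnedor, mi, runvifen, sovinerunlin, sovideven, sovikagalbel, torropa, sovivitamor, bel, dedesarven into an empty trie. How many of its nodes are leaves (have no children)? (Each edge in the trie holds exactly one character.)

Leaves are exactly the stored words that no other stored word extends.
Those words: "bel", "dededemi", "dedemibel", "dedepasodor", "dederun", "dedesarven", "mi", "ne", "runbelmor", "runnedor", "runpalu", "runvifen", "sovideven", "sovikagalbel", "sovilu", "sovinerunlin", "sovirungal", "sovivitamor", "torropa"
Leaf count: 19

19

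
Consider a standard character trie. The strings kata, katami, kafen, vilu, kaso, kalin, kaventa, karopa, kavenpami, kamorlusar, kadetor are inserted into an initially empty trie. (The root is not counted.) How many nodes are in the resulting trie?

44

Insert word by word; a character creates a node only if that edge doesn't already exist:
  "kata" → 4 new (k, a, t, a)
  "katami" → prefix "kata" already present; 2 new (m, i)
  "kafen" → prefix "ka" already present; 3 new (f, e, n)
  "vilu" → 4 new (v, i, l, u)
  "kaso" → prefix "ka" already present; 2 new (s, o)
  "kalin" → prefix "ka" already present; 3 new (l, i, n)
  "kaventa" → prefix "ka" already present; 5 new (v, e, n, t, a)
  "karopa" → prefix "ka" already present; 4 new (r, o, p, a)
  "kavenpami" → prefix "kaven" already present; 4 new (p, a, m, i)
  "kamorlusar" → prefix "ka" already present; 8 new (m, o, r, l, u, s, a, r)
  "kadetor" → prefix "ka" already present; 5 new (d, e, t, o, r)
Total nodes = 4 + 2 + 3 + 4 + 2 + 3 + 5 + 4 + 4 + 8 + 5 = 44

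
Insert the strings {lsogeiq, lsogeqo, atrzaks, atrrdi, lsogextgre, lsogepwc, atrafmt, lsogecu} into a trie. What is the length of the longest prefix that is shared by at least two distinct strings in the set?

5

Equivalently: take the maximum, over all pairs, of their longest common prefix length.
e.g. "lsogecu" and "lsogeiq" share the prefix "lsoge" of length 5; no pair shares a longer one.
Longest shared-prefix length: 5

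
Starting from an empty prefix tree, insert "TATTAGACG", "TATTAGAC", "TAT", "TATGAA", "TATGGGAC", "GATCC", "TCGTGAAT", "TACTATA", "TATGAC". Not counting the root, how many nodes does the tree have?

34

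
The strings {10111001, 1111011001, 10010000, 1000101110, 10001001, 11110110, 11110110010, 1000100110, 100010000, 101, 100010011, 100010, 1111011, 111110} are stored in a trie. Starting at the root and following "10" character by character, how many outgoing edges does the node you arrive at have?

2

The children of the "10" node are the distinct next characters among strings starting with "10".
Characters that immediately follow "10" among the stored strings: {0, 1}.
That node has 2 child edges.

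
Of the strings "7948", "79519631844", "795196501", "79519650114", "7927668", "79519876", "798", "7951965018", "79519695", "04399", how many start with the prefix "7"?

9

Traverse to the node for "7", then collect every word in that subtree.
Words under "7": 7927668, 7948, 79519631844, 795196501, 79519650114, 7951965018, 79519695, 79519876, 798
Count: 9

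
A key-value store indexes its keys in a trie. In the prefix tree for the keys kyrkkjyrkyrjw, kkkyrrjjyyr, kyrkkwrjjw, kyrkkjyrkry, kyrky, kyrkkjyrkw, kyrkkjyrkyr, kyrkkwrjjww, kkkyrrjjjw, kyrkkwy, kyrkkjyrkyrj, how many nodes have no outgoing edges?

8

Leaves are exactly the stored words that no other stored word extends.
Those words: "kkkyrrjjjw", "kkkyrrjjyyr", "kyrkkjyrkry", "kyrkkjyrkw", "kyrkkjyrkyrjw", "kyrkkwrjjww", "kyrkkwy", "kyrky"
Leaf count: 8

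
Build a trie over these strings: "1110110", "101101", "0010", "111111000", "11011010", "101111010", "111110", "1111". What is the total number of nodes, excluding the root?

34

For each word, the new-node count is its length minus the longest prefix already in the trie:
  "1110110" → 7 new (1, 1, 1, 0, 1, 1, 0)
  "101101" → prefix "1" already present; 5 new (0, 1, 1, 0, 1)
  "0010" → 4 new (0, 0, 1, 0)
  "111111000" → prefix "111" already present; 6 new (1, 1, 1, 0, 0, 0)
  "11011010" → prefix "11" already present; 6 new (0, 1, 1, 0, 1, 0)
  "101111010" → prefix "1011" already present; 5 new (1, 1, 0, 1, 0)
  "111110" → prefix "11111" already present; 1 new (0)
  "1111" → prefix "1111" already present; 0 new (none)
Total nodes = 7 + 5 + 4 + 6 + 6 + 5 + 1 + 0 = 34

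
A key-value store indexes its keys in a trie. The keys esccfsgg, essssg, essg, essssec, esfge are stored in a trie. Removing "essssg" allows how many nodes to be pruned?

1

A node on "essssg"'s path can go only if nothing else ends at it or branches off below it.
The suffix "g" (1 node) is used only by "essssg"; the node for "essss" still has the child "e", so pruning stops there.
Nodes removed: 1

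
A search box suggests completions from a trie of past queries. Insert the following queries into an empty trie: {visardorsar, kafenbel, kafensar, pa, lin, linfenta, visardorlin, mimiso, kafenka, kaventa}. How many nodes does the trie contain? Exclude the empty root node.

48

Insert word by word; a character creates a node only if that edge doesn't already exist:
  "visardorsar" → 11 new (v, i, s, a, r, d, o, r, s, a, r)
  "kafenbel" → 8 new (k, a, f, e, n, b, e, l)
  "kafensar" → prefix "kafen" already present; 3 new (s, a, r)
  "pa" → 2 new (p, a)
  "lin" → 3 new (l, i, n)
  "linfenta" → prefix "lin" already present; 5 new (f, e, n, t, a)
  "visardorlin" → prefix "visardor" already present; 3 new (l, i, n)
  "mimiso" → 6 new (m, i, m, i, s, o)
  "kafenka" → prefix "kafen" already present; 2 new (k, a)
  "kaventa" → prefix "ka" already present; 5 new (v, e, n, t, a)
Total nodes = 11 + 8 + 3 + 2 + 3 + 5 + 3 + 6 + 2 + 5 = 48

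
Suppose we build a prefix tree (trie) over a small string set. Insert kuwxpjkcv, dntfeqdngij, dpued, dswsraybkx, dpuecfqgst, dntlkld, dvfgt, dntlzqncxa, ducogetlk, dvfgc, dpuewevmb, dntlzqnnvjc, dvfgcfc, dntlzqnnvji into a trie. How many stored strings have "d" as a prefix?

13

Walk to "d"; the words in its subtree are exactly those with that prefix.
Words under "d": dntfeqdngij, dntlkld, dntlzqncxa, dntlzqnnvjc, dntlzqnnvji, dpuecfqgst, dpued, dpuewevmb, dswsraybkx, ducogetlk, dvfgc, dvfgcfc, dvfgt
Count: 13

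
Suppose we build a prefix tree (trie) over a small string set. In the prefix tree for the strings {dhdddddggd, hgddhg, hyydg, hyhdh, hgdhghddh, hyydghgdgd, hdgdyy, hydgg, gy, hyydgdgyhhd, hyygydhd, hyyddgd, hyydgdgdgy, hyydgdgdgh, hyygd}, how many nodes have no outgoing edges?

A leaf is a node with no children — equivalently, the end of a word that is not a proper prefix of any other stored word.
Those words: "dhdddddggd", "gy", "hdgdyy", "hgddhg", "hgdhghddh", "hydgg", "hyhdh", "hyyddgd", "hyydgdgdgh", "hyydgdgdgy", "hyydgdgyhhd", "hyydghgdgd", "hyygd", "hyygydhd"
Leaf count: 14

14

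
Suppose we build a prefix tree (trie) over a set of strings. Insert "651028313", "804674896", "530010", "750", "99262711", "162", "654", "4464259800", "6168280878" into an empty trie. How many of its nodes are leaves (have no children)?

Leaves are exactly the stored words that no other stored word extends.
Those words: "162", "4464259800", "530010", "6168280878", "651028313", "654", "750", "804674896", "99262711"
Leaf count: 9

9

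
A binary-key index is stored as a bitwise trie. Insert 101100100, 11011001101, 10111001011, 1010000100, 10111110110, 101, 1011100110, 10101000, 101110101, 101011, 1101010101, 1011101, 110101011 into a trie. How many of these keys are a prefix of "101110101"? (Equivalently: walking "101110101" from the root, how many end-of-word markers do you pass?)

3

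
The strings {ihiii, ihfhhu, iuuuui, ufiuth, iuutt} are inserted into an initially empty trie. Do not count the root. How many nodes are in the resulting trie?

22

Trace insertions, counting only characters that open a new branch:
  "ihiii" → 5 new (i, h, i, i, i)
  "ihfhhu" → prefix "ih" already present; 4 new (f, h, h, u)
  "iuuuui" → prefix "i" already present; 5 new (u, u, u, u, i)
  "ufiuth" → 6 new (u, f, i, u, t, h)
  "iuutt" → prefix "iuu" already present; 2 new (t, t)
Total nodes = 5 + 4 + 5 + 6 + 2 = 22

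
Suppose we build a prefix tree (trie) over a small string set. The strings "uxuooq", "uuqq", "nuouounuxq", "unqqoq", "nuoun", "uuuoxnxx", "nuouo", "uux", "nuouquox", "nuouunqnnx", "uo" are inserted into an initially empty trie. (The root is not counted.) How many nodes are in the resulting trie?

43

Trace insertions, counting only characters that open a new branch:
  "uxuooq" → 6 new (u, x, u, o, o, q)
  "uuqq" → prefix "u" already present; 3 new (u, q, q)
  "nuouounuxq" → 10 new (n, u, o, u, o, u, n, u, x, q)
  "unqqoq" → prefix "u" already present; 5 new (n, q, q, o, q)
  "nuoun" → prefix "nuou" already present; 1 new (n)
  "uuuoxnxx" → prefix "uu" already present; 6 new (u, o, x, n, x, x)
  "nuouo" → prefix "nuouo" already present; 0 new (none)
  "uux" → prefix "uu" already present; 1 new (x)
  "nuouquox" → prefix "nuou" already present; 4 new (q, u, o, x)
  "nuouunqnnx" → prefix "nuou" already present; 6 new (u, n, q, n, n, x)
  "uo" → prefix "u" already present; 1 new (o)
Total nodes = 6 + 3 + 10 + 5 + 1 + 6 + 0 + 1 + 4 + 6 + 1 = 43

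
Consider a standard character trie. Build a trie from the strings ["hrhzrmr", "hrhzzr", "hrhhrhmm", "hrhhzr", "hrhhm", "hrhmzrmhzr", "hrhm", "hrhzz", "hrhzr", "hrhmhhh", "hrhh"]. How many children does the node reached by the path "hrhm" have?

2

The children of the "hrhm" node are the distinct next characters among strings starting with "hrhm".
Characters that immediately follow "hrhm" among the stored strings: {h, z}.
That node has 2 child edges.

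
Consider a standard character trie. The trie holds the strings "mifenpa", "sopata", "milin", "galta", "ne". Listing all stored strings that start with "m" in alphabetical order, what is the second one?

milin

Filter for "m…" and sort: "mifenpa", "milin"
Position 2: milin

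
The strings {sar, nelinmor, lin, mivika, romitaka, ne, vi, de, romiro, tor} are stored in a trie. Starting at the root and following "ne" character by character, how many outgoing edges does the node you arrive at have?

1

The children of the "ne" node are the distinct next characters among strings starting with "ne".
Distinct next characters after "ne": l.
That node has 1 child edge.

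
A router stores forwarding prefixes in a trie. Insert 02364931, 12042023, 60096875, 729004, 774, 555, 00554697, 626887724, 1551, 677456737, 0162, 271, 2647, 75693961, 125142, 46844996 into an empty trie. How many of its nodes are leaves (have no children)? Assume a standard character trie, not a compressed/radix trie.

Leaves are exactly the stored words that no other stored word extends.
Those words: "00554697", "0162", "02364931", "12042023", "125142", "1551", "2647", "271", "46844996", "555", "60096875", "626887724", "677456737", "729004", "75693961", "774"
Leaf count: 16

16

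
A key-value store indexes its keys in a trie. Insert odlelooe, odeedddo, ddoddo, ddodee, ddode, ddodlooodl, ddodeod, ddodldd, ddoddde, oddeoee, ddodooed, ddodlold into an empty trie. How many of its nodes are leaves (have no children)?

A leaf is a node with no children — equivalently, the end of a word that is not a proper prefix of any other stored word.
Those words: "ddoddde", "ddoddo", "ddodee", "ddodeod", "ddodldd", "ddodlold", "ddodlooodl", "ddodooed", "oddeoee", "odeedddo", "odlelooe"
Leaf count: 11

11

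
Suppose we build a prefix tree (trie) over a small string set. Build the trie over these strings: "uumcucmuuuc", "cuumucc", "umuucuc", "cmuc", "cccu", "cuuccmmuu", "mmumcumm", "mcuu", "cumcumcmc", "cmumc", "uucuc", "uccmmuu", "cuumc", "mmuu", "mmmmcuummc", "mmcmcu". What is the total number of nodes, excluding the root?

79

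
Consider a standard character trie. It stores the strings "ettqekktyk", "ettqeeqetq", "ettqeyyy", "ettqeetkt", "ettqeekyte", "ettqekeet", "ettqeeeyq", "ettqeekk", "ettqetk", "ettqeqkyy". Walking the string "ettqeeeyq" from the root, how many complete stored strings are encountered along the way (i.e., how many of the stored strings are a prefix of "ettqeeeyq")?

Traverse "ettqeeeyq" character by character; count nodes along the way that are marked as word ends.
Prefixes of the query that are stored words: "ettqeeeyq"
Count: 1

1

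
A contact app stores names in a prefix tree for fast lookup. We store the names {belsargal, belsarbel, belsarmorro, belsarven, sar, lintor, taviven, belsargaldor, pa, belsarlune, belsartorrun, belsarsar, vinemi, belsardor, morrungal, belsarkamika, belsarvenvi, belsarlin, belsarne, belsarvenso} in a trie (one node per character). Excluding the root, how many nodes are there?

86

For each word, the new-node count is its length minus the longest prefix already in the trie:
  "belsargal" → 9 new (b, e, l, s, a, r, g, a, l)
  "belsarbel" → prefix "belsar" already present; 3 new (b, e, l)
  "belsarmorro" → prefix "belsar" already present; 5 new (m, o, r, r, o)
  "belsarven" → prefix "belsar" already present; 3 new (v, e, n)
  "sar" → 3 new (s, a, r)
  "lintor" → 6 new (l, i, n, t, o, r)
  "taviven" → 7 new (t, a, v, i, v, e, n)
  "belsargaldor" → prefix "belsargal" already present; 3 new (d, o, r)
  "pa" → 2 new (p, a)
  "belsarlune" → prefix "belsar" already present; 4 new (l, u, n, e)
  "belsartorrun" → prefix "belsar" already present; 6 new (t, o, r, r, u, n)
  "belsarsar" → prefix "belsar" already present; 3 new (s, a, r)
  "vinemi" → 6 new (v, i, n, e, m, i)
  "belsardor" → prefix "belsar" already present; 3 new (d, o, r)
  "morrungal" → 9 new (m, o, r, r, u, n, g, a, l)
  "belsarkamika" → prefix "belsar" already present; 6 new (k, a, m, i, k, a)
  "belsarvenvi" → prefix "belsarven" already present; 2 new (v, i)
  "belsarlin" → prefix "belsarl" already present; 2 new (i, n)
  "belsarne" → prefix "belsar" already present; 2 new (n, e)
  "belsarvenso" → prefix "belsarven" already present; 2 new (s, o)
Total nodes = 9 + 3 + 5 + 3 + 3 + 6 + 7 + 3 + 2 + 4 + 6 + 3 + 6 + 3 + 9 + 6 + 2 + 2 + 2 + 2 = 86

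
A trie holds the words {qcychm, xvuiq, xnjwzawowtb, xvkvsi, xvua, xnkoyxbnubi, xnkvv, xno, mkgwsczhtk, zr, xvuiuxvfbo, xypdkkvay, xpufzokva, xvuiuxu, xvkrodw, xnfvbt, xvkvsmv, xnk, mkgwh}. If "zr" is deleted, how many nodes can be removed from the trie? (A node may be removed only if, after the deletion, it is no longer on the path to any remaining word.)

2

A node on "zr"'s path can go only if nothing else ends at it or branches off below it.
No other word shares any prefix with "zr", so all 2 of its nodes go.
Nodes removed: 2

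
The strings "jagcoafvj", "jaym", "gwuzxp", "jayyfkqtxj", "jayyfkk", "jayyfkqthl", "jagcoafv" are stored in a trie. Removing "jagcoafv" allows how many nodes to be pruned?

0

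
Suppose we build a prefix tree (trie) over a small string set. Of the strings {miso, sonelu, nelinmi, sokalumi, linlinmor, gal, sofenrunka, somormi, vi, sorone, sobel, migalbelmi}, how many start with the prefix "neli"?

Traverse to the node for "neli", then collect every word in that subtree.
Words under "neli": nelinmi
Count: 1

1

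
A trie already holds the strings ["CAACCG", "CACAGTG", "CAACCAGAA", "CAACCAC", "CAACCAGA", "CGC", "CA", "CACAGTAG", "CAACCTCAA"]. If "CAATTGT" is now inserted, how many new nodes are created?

The longest prefix of "CAATTGT" already in the trie is "CAA" (length 3).
So 7 − 3 = 4 new nodes.

4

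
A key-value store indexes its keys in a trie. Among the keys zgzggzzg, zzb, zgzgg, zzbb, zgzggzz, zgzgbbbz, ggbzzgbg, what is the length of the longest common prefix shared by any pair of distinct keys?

The deepest shared node is where two words last agree before diverging.
"zgzggzz" and "zgzggzzg" agree on "zgzggzz" (7 characters) before diverging; nothing deeper is shared.
Longest shared-prefix length: 7

7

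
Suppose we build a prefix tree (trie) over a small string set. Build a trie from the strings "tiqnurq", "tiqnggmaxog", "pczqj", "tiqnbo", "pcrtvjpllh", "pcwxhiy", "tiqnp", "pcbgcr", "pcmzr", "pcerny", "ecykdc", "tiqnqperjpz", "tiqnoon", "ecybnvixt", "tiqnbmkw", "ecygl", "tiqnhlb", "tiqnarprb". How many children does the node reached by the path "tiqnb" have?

2

Follow the path "tiqnb" to its node, then look at its outgoing edges.
Distinct next characters after "tiqnb": m, o.
That node has 2 child edges.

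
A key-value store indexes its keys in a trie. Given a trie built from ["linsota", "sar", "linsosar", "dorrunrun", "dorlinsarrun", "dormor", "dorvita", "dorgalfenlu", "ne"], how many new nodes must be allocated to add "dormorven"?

Walking "dormorven" from the root, the first 6 characters ("dormor") follow existing edges; "v" is the first miss.
Each of the 3 remaining characters creates one node.

3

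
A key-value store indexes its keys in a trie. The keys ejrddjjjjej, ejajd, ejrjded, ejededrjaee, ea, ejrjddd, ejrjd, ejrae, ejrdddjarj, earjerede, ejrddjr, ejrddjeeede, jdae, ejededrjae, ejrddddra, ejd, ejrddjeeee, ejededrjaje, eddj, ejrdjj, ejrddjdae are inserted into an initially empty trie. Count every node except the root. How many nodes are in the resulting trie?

69

Insert word by word; a character creates a node only if that edge doesn't already exist:
  "ejrddjjjjej" → 11 new (e, j, r, d, d, j, j, j, j, e, j)
  "ejajd" → prefix "ej" already present; 3 new (a, j, d)
  "ejrjded" → prefix "ejr" already present; 4 new (j, d, e, d)
  "ejededrjaee" → prefix "ej" already present; 9 new (e, d, e, d, r, j, a, e, e)
  "ea" → prefix "e" already present; 1 new (a)
  "ejrjddd" → prefix "ejrjd" already present; 2 new (d, d)
  "ejrjd" → prefix "ejrjd" already present; 0 new (none)
  "ejrae" → prefix "ejr" already present; 2 new (a, e)
  "ejrdddjarj" → prefix "ejrdd" already present; 5 new (d, j, a, r, j)
  "earjerede" → prefix "ea" already present; 7 new (r, j, e, r, e, d, e)
  "ejrddjr" → prefix "ejrddj" already present; 1 new (r)
  "ejrddjeeede" → prefix "ejrddj" already present; 5 new (e, e, e, d, e)
  "jdae" → 4 new (j, d, a, e)
  "ejededrjae" → prefix "ejededrjae" already present; 0 new (none)
  "ejrddddra" → prefix "ejrddd" already present; 3 new (d, r, a)
  "ejd" → prefix "ej" already present; 1 new (d)
  "ejrddjeeee" → prefix "ejrddjeee" already present; 1 new (e)
  "ejededrjaje" → prefix "ejededrja" already present; 2 new (j, e)
  "eddj" → prefix "e" already present; 3 new (d, d, j)
  "ejrdjj" → prefix "ejrd" already present; 2 new (j, j)
  "ejrddjdae" → prefix "ejrddj" already present; 3 new (d, a, e)
Total nodes = 11 + 3 + 4 + 9 + 1 + 2 + 0 + 2 + 5 + 7 + 1 + 5 + 4 + 0 + 3 + 1 + 1 + 2 + 3 + 2 + 3 = 69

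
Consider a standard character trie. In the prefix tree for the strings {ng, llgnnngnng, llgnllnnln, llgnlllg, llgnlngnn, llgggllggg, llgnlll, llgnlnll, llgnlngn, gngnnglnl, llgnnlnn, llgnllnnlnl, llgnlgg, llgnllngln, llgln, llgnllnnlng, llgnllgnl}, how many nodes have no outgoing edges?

14

A leaf is a node with no children — equivalently, the end of a word that is not a proper prefix of any other stored word.
Those words: "gngnnglnl", "llgggllggg", "llgln", "llgnlgg", "llgnllgnl", "llgnlllg", "llgnllngln", "llgnllnnlng", "llgnllnnlnl", "llgnlngnn", "llgnlnll", "llgnnlnn", "llgnnngnng", "ng"
Leaf count: 14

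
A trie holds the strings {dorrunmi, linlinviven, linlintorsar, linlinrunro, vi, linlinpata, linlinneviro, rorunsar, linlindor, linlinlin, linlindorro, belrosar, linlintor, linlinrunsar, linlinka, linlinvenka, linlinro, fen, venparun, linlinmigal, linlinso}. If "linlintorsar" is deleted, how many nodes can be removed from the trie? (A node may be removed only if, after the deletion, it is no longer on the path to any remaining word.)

Walk "linlintorsar" from the leaf back toward the root, removing each node that no remaining word uses.
The suffix "sar" (3 nodes) is used only by "linlintorsar"; "linlintor" is itself a stored word, so pruning stops there.
Nodes removed: 3

3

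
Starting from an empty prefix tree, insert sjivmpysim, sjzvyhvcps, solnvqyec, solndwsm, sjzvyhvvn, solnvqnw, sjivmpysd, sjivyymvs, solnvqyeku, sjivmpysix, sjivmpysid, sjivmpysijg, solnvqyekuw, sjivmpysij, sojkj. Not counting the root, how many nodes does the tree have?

50

Count nodes per top-level branch (shared prefixes stored once):
  's'-branch (sjivmpysd, sjivmpysid, sjivmpysij, sjivmpysijg, sjivmpysim, sjivmpysix, sjivyymvs, sjzvyhvcps, sjzvyhvvn, sojkj, solndwsm, solnvqnw, solnvqyec, solnvqyeku, solnvqyekuw): 50 nodes
Sum: 50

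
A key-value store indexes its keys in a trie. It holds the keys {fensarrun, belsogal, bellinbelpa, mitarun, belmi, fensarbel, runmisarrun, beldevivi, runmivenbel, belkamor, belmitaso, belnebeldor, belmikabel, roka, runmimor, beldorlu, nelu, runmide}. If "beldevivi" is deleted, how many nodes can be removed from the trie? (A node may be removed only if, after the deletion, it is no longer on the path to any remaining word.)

A node on "beldevivi"'s path can go only if nothing else ends at it or branches off below it.
The suffix "evivi" (5 nodes) is used only by "beldevivi"; the node for "beld" still has the child "o", so pruning stops there.
Nodes removed: 5

5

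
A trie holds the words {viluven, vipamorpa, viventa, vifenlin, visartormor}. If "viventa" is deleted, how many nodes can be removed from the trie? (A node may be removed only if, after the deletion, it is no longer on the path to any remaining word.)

A node on "viventa"'s path can go only if nothing else ends at it or branches off below it.
The suffix "venta" (5 nodes) is used only by "viventa"; the node for "vi" still has the child "l", so pruning stops there.
Nodes removed: 5

5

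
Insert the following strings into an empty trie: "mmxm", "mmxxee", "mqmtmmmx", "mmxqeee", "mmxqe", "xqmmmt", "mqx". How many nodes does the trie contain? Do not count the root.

25

Count nodes per top-level branch (shared prefixes stored once):
  'm'-branch (mmxm, mmxqe, mmxqeee, mmxxee, mqmtmmmx, mqx): 19 nodes
  'x'-branch (xqmmmt): 6 nodes
Sum: 25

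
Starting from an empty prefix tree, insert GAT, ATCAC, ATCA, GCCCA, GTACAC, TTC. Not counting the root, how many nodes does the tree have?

Trie structure (* marks end of a word):
(root)
├─ A
│  └─ T
│     └─ C
│        └─ A *
│           └─ C *
├─ G
│  ├─ A
│  │  └─ T *
│  ├─ C
│  │  └─ C
│  │     └─ C
│  │        └─ A *
│  └─ T
│     └─ A
│        └─ C
│           └─ A
│              └─ C *
└─ T
   └─ T
      └─ C *
Counting every labelled node above: 20.

20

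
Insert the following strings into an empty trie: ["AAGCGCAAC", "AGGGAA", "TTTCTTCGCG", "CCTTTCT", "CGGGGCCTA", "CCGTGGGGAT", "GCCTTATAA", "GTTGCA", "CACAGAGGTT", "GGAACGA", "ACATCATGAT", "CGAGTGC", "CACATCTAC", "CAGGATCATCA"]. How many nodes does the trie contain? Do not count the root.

Insert word by word; a character creates a node only if that edge doesn't already exist:
  "AAGCGCAAC" → 9 new (A, A, G, C, G, C, A, A, C)
  "AGGGAA" → prefix "A" already present; 5 new (G, G, G, A, A)
  "TTTCTTCGCG" → 10 new (T, T, T, C, T, T, C, G, C, G)
  "CCTTTCT" → 7 new (C, C, T, T, T, C, T)
  "CGGGGCCTA" → prefix "C" already present; 8 new (G, G, G, G, C, C, T, A)
  "CCGTGGGGAT" → prefix "CC" already present; 8 new (G, T, G, G, G, G, A, T)
  "GCCTTATAA" → 9 new (G, C, C, T, T, A, T, A, A)
  "GTTGCA" → prefix "G" already present; 5 new (T, T, G, C, A)
  "CACAGAGGTT" → prefix "C" already present; 9 new (A, C, A, G, A, G, G, T, T)
  "GGAACGA" → prefix "G" already present; 6 new (G, A, A, C, G, A)
  "ACATCATGAT" → prefix "A" already present; 9 new (C, A, T, C, A, T, G, A, T)
  "CGAGTGC" → prefix "CG" already present; 5 new (A, G, T, G, C)
  "CACATCTAC" → prefix "CACA" already present; 5 new (T, C, T, A, C)
  "CAGGATCATCA" → prefix "CA" already present; 9 new (G, G, A, T, C, A, T, C, A)
Total nodes = 9 + 5 + 10 + 7 + 8 + 8 + 9 + 5 + 9 + 6 + 9 + 5 + 5 + 9 = 104

104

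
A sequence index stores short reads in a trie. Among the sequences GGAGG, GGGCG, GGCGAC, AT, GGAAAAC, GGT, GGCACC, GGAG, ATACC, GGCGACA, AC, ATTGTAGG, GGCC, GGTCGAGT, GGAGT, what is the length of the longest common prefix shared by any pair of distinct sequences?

6

The deepest shared node is where two words last agree before diverging.
e.g. "GGCGAC" and "GGCGACA" share the prefix "GGCGAC" of length 6; no pair shares a longer one.
Longest shared-prefix length: 6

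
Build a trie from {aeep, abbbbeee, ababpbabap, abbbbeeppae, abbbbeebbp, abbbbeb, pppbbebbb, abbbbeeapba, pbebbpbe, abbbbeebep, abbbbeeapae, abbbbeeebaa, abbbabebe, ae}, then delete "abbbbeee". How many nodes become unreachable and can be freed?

Walk "abbbbeee" from the leaf back toward the root, removing each node that no remaining word uses.
Every node on "abbbbeee" is still needed (e.g. by "abbbbeeebaa"), so nothing is freed.
Nodes removed: 0

0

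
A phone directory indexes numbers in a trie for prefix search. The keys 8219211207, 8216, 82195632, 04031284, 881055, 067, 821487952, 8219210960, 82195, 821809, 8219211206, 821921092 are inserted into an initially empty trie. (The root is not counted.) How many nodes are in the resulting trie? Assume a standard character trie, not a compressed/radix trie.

Insert word by word; a character creates a node only if that edge doesn't already exist:
  "8219211207" → 10 new (8, 2, 1, 9, 2, 1, 1, 2, 0, 7)
  "8216" → prefix "821" already present; 1 new (6)
  "82195632" → prefix "8219" already present; 4 new (5, 6, 3, 2)
  "04031284" → 8 new (0, 4, 0, 3, 1, 2, 8, 4)
  "881055" → prefix "8" already present; 5 new (8, 1, 0, 5, 5)
  "067" → prefix "0" already present; 2 new (6, 7)
  "821487952" → prefix "821" already present; 6 new (4, 8, 7, 9, 5, 2)
  "8219210960" → prefix "821921" already present; 4 new (0, 9, 6, 0)
  "82195" → prefix "82195" already present; 0 new (none)
  "821809" → prefix "821" already present; 3 new (8, 0, 9)
  "8219211206" → prefix "821921120" already present; 1 new (6)
  "821921092" → prefix "82192109" already present; 1 new (2)
Total nodes = 10 + 1 + 4 + 8 + 5 + 2 + 6 + 4 + 0 + 3 + 1 + 1 = 45

45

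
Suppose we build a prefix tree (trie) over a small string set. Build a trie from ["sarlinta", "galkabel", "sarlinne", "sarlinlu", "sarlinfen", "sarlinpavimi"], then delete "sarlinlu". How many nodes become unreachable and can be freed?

A node on "sarlinlu"'s path can go only if nothing else ends at it or branches off below it.
The suffix "lu" (2 nodes) is used only by "sarlinlu"; the node for "sarlin" still has the child "t", so pruning stops there.
Nodes removed: 2

2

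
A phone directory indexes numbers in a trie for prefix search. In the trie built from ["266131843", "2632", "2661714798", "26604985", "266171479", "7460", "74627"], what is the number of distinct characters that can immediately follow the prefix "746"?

2

The children of the "746" node are the distinct next characters among strings starting with "746".
Distinct next characters after "746": 0, 2.
That node has 2 child edges.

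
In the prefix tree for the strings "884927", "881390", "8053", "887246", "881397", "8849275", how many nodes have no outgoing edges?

5

Leaves are exactly the stored words that no other stored word extends.
Those words: "8053", "881390", "881397", "8849275", "887246"
Leaf count: 5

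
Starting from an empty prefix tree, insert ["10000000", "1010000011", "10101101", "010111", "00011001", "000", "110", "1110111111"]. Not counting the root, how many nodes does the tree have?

Insert word by word; a character creates a node only if that edge doesn't already exist:
  "10000000" → 8 new (1, 0, 0, 0, 0, 0, 0, 0)
  "1010000011" → prefix "10" already present; 8 new (1, 0, 0, 0, 0, 0, 1, 1)
  "10101101" → prefix "1010" already present; 4 new (1, 1, 0, 1)
  "010111" → 6 new (0, 1, 0, 1, 1, 1)
  "00011001" → prefix "0" already present; 7 new (0, 0, 1, 1, 0, 0, 1)
  "000" → prefix "000" already present; 0 new (none)
  "110" → prefix "1" already present; 2 new (1, 0)
  "1110111111" → prefix "11" already present; 8 new (1, 0, 1, 1, 1, 1, 1, 1)
Total nodes = 8 + 8 + 4 + 6 + 7 + 0 + 2 + 8 = 43

43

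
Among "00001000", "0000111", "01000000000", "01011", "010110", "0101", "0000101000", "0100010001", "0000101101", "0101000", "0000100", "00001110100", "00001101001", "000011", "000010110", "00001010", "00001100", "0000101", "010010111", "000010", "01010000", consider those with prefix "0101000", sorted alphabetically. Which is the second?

01010000

Filter for "0101000…" and sort: "0101000", "01010000"
The 2nd is 01010000.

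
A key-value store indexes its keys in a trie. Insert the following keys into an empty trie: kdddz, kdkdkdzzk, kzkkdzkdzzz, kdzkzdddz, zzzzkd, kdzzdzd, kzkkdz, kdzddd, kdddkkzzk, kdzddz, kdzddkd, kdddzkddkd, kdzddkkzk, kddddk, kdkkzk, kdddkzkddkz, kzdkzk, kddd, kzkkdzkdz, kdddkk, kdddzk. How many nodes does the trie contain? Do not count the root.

73

Insert word by word; a character creates a node only if that edge doesn't already exist:
  "kdddz" → 5 new (k, d, d, d, z)
  "kdkdkdzzk" → prefix "kd" already present; 7 new (k, d, k, d, z, z, k)
  "kzkkdzkdzzz" → prefix "k" already present; 10 new (z, k, k, d, z, k, d, z, z, z)
  "kdzkzdddz" → prefix "kd" already present; 7 new (z, k, z, d, d, d, z)
  "zzzzkd" → 6 new (z, z, z, z, k, d)
  "kdzzdzd" → prefix "kdz" already present; 4 new (z, d, z, d)
  "kzkkdz" → prefix "kzkkdz" already present; 0 new (none)
  "kdzddd" → prefix "kdz" already present; 3 new (d, d, d)
  "kdddkkzzk" → prefix "kddd" already present; 5 new (k, k, z, z, k)
  "kdzddz" → prefix "kdzdd" already present; 1 new (z)
  "kdzddkd" → prefix "kdzdd" already present; 2 new (k, d)
  "kdddzkddkd" → prefix "kdddz" already present; 5 new (k, d, d, k, d)
  "kdzddkkzk" → prefix "kdzddk" already present; 3 new (k, z, k)
  "kddddk" → prefix "kddd" already present; 2 new (d, k)
  "kdkkzk" → prefix "kdk" already present; 3 new (k, z, k)
  "kdddkzkddkz" → prefix "kdddk" already present; 6 new (z, k, d, d, k, z)
  "kzdkzk" → prefix "kz" already present; 4 new (d, k, z, k)
  "kddd" → prefix "kddd" already present; 0 new (none)
  "kzkkdzkdz" → prefix "kzkkdzkdz" already present; 0 new (none)
  "kdddkk" → prefix "kdddkk" already present; 0 new (none)
  "kdddzk" → prefix "kdddzk" already present; 0 new (none)
Total nodes = 5 + 7 + 10 + 7 + 6 + 4 + 0 + 3 + 5 + 1 + 2 + 5 + 3 + 2 + 3 + 6 + 4 + 0 + 0 + 0 + 0 = 73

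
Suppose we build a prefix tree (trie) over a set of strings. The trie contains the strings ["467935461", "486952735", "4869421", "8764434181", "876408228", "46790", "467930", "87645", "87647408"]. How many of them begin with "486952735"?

1

Walk to "486952735"; the words in its subtree are exactly those with that prefix.
Matches: "486952735"
Count: 1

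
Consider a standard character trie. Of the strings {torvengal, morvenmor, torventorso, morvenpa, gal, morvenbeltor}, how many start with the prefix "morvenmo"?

1

Traverse to the node for "morvenmo", then collect every word in that subtree.
Matches: "morvenmor"
Count: 1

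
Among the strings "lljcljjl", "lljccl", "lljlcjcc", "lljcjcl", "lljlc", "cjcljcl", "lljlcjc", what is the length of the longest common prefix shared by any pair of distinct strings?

Look for the deepest trie node that still has at least two words in its subtree.
e.g. "lljlcjc" and "lljlcjcc" share the prefix "lljlcjc" of length 7; no pair shares a longer one.
Longest shared-prefix length: 7

7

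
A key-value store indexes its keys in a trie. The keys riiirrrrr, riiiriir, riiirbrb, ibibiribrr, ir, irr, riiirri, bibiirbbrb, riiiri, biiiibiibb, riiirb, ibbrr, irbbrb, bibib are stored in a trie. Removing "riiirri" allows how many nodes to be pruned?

1

After clearing the end-marker at "riiirri", prune upward until reaching a node still needed by another word.
The suffix "i" (1 node) is used only by "riiirri"; the node for "riiirr" still has the child "r", so pruning stops there.
Nodes removed: 1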